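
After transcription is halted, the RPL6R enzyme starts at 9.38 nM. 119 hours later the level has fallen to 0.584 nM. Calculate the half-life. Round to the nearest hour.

30 hours

A/A₀ = 0.584/9.38 ≈ 0.06226.
n = log₂(16.062) ≈ 4.0055 half-lives elapsed in 119 hours.
t½ = 119/4.0055 ≈ 29.709 hours.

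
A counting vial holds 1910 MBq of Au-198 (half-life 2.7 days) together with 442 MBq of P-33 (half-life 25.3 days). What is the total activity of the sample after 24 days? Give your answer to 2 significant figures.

Au-198: 1910 × (1/2)^(24/2.7) = 1910 × (1/2)^8.8889 ≈ 4.0291 MBq.
P-33: 442 × (1/2)^(24/25.3) = 442 × (1/2)^0.94862 ≈ 229.01 MBq.
Total = 4.0291 + 229.01 ≈ 233.04 MBq.

230 MBq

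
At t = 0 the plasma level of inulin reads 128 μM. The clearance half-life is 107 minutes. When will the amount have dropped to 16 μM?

16/128 = 1/8, so 3 half-lives have elapsed.
t = 3 × 107 = 321 minutes.

321 minutes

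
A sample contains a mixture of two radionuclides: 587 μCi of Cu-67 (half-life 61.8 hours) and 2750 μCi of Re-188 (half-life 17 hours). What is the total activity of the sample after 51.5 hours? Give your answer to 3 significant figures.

666 μCi

Cu-67: 587 × (1/2)^(51.5/61.8) = 587 × (1/2)^0.83333 ≈ 329.44 μCi.
Re-188: 2750 × (1/2)^(51.5/17) = 2750 × (1/2)^3.0294 ≈ 336.81 μCi.
Total = 329.44 + 336.81 ≈ 666.26 μCi.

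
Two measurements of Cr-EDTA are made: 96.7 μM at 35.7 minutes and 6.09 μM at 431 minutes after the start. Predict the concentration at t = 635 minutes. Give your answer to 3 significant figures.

Over Δt = 431 − 35.7 = 395.3 minutes, the level fell by a factor of 96.7/6.09 ≈ 15.878.
n = log₂(15.878) ≈ 3.989 half-lives, so t½ = 395.3/3.989 ≈ 99.097 minutes.
From t = 431 to t = 635: 6.09 × (1/2)^((635−431)/99.097) ≈ 1.4619 μM.

1.46 μM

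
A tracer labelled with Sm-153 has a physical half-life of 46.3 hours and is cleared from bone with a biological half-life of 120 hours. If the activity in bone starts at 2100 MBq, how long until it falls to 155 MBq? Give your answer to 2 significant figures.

1/t_eff = 1/t_phys + 1/t_biol = 1/46.3 + 1/120 = 0.029932 per hour.
t_eff = 46.3 × 120 / (46.3 + 120) ≈ 33.41 hours.
n = log₂(2100/155) ≈ 3.76; t = 3.76 × 33.41 ≈ 125.62 hours.

130 hours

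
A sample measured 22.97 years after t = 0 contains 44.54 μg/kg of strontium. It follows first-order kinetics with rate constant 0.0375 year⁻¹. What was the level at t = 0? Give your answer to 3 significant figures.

105 μg/kg

t½ = ln 2 / λ = 0.69315 / 0.0375 ≈ 18.484 years.
Number of half-lives elapsed: n = 22.97/18.484 ≈ 1.2427.
A₀ = A × 2^n = 44.54 × 2^1.2427 = 44.54 × 2.3664 ≈ 105.4 μg/kg.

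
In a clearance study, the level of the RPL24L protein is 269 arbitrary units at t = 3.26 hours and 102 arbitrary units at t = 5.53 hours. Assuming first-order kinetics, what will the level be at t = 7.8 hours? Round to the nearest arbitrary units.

39 arbitrary units

Over Δt = 5.53 − 3.26 = 2.27 hours, the level fell by a factor of 269/102 ≈ 2.6373.
n = log₂(2.6373) ≈ 1.399 half-lives, so t½ = 2.27/1.399 ≈ 1.6225 hours.
From t = 5.53 to t = 7.8: 102 × (1/2)^((7.8−5.53)/1.6225) ≈ 38.677 arbitrary units.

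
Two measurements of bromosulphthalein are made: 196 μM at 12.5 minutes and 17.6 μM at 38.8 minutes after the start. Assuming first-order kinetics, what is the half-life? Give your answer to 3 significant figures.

7.56 minutes

Over Δt = 38.8 − 12.5 = 26.3 minutes, the level fell by a factor of 196/17.6 ≈ 11.136.
n = log₂(11.136) ≈ 3.4772 half-lives, so t½ = 26.3/3.4772 ≈ 7.5635 minutes.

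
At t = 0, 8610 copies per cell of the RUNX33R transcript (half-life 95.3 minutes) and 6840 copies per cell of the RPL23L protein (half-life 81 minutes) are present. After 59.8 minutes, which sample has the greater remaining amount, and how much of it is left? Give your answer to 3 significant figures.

RUNX33R transcript: 8610 × (1/2)^0.62749 ≈ 5573.3 copies per cell.
RPL23L protein: 6840 × (1/2)^0.73827 ≈ 4100.3 copies per cell.
RUNX33R transcript has more remaining, at ≈ 5573.3 copies per cell.

RUNX33R transcript, 5570 copies per cell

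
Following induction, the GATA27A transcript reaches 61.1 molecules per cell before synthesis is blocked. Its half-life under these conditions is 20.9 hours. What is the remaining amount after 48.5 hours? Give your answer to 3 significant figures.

Number of half-lives: n = 48.5/20.9 ≈ 2.3206.
Remaining = 61.1 × (1/2)^2.3206 = 61.1 × 0.20019 ≈ 12.231 molecules per cell.

12.2 molecules per cell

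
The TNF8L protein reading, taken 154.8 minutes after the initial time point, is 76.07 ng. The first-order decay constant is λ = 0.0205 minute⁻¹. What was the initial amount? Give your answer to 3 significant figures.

t½ = ln 2 / λ = 0.69315 / 0.0205 ≈ 33.812 minutes.
Number of half-lives elapsed: n = 154.8/33.812 ≈ 4.5782.
A₀ = A × 2^n = 76.07 × 2^4.5782 = 76.07 × 23.889 ≈ 1817.2 ng.

1820 ng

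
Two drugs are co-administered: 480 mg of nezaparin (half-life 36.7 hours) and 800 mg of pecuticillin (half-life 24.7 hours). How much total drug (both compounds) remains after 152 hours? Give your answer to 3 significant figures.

38.4 mg

nezaparin: 480 × (1/2)^(152/36.7) = 480 × (1/2)^4.1417 ≈ 27.194 mg.
pecuticillin: 800 × (1/2)^(152/24.7) = 800 × (1/2)^6.1538 ≈ 11.236 mg.
Total = 27.194 + 11.236 ≈ 38.429 mg.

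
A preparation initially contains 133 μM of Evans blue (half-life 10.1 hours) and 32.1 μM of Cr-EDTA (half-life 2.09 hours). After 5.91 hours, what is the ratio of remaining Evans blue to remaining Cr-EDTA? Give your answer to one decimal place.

19.6

Evans blue: 133 × (1/2)^(5.91/10.1) = 133 × (1/2)^0.58515 ≈ 88.655 μM.
Cr-EDTA: 32.1 × (1/2)^(5.91/2.09) = 32.1 × (1/2)^2.8278 ≈ 4.5213 μM.
Ratio ≈ 88.655 / 4.5213 ≈ 19.608.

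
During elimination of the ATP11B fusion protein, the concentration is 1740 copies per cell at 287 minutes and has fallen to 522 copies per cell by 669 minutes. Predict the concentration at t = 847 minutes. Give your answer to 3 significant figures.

298 copies per cell

Over Δt = 669 − 287 = 382 minutes, the level fell by a factor of 1740/522 ≈ 3.3333.
n = log₂(3.3333) ≈ 1.737 half-lives, so t½ = 382/1.737 ≈ 219.92 minutes.
From t = 669 to t = 847: 522 × (1/2)^((847−669)/219.92) ≈ 297.87 copies per cell.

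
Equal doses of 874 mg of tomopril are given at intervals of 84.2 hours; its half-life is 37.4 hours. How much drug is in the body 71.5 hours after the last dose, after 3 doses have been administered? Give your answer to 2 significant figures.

The 3 doses were given 239.9, 155.7, 71.5 hours ago.
Total = 874·(1/2)^(239.9/37.4) + 874·(1/2)^(155.7/37.4) + 874·(1/2)^(71.5/37.4)
      = 10.246 + 48.786 + 232.28 ≈ 291.31 mg.

290 mg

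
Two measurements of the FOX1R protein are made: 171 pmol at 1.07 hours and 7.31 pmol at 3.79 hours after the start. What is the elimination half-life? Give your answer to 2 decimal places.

0.60 hours

Over Δt = 3.79 − 1.07 = 2.72 hours, the level fell by a factor of 171/7.31 ≈ 23.393.
n = log₂(23.393) ≈ 4.548 half-lives, so t½ = 2.72/4.548 ≈ 0.59807 hours.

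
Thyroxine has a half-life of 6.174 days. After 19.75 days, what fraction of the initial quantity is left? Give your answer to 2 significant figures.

n = 19.75/6.174 ≈ 3.1989 half-lives.
Fraction remaining = (1/2)^3.1989 ≈ 0.1089.

0.11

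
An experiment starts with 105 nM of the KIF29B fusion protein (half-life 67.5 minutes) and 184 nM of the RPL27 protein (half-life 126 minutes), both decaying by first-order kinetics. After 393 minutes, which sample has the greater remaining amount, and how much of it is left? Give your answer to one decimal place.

KIF29B fusion protein: 105 × (1/2)^5.8222 ≈ 1.8558 nM.
RPL27 protein: 184 × (1/2)^3.119 ≈ 21.178 nM.
RPL27 protein has more remaining, at ≈ 21.178 nM.

RPL27 protein, 21.2 nM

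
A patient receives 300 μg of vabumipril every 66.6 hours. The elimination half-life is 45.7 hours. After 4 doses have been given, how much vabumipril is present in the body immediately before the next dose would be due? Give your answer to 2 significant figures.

The 4 doses were given 266.4, 199.8, 133.2, 66.6 hours ago.
Total = 300·(1/2)^(266.4/45.7) + 300·(1/2)^(199.8/45.7) + 300·(1/2)^(133.2/45.7) + 300·(1/2)^(66.6/45.7)
      = 5.2762 + 14.488 + 39.785 + 109.25 ≈ 168.8 μg.

170 μg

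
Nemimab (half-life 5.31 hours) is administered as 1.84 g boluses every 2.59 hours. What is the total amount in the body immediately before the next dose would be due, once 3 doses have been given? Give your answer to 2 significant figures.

The 3 doses were given 7.77, 5.18, 2.59 hours ago.
Total = 1.84·(1/2)^(7.77/5.31) + 1.84·(1/2)^(5.18/5.31) + 1.84·(1/2)^(2.59/5.31)
      = 0.66731 + 0.93575 + 1.3122 ≈ 2.9152 g.

2.9 g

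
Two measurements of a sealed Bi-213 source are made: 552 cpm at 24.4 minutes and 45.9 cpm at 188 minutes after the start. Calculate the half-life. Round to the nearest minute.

46 minutes

Over Δt = 188 − 24.4 = 163.6 minutes, the level fell by a factor of 552/45.9 ≈ 12.026.
n = log₂(12.026) ≈ 3.5881 half-lives, so t½ = 163.6/3.5881 ≈ 45.595 minutes.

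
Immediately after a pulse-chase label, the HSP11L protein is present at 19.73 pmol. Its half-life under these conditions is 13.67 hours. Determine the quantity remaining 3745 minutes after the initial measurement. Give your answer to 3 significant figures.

0.833 pmol

Convert the elapsed time: 3745 minutes = 62.4167 hours.
Number of half-lives: n = 62.4167/13.67 ≈ 4.566.
Remaining = 19.73 × (1/2)^4.566 = 19.73 × 0.042219 ≈ 0.83298 pmol.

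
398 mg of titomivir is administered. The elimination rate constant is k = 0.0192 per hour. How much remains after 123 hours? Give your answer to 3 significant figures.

37.5 mg

t½ = ln 2 / k = 0.69315 / 0.0192 ≈ 36.101 hours.
Number of half-lives: n = 123/36.101 ≈ 3.4071.
Remaining = 398 × (1/2)^3.4071 = 398 × 0.094269 ≈ 37.519 mg.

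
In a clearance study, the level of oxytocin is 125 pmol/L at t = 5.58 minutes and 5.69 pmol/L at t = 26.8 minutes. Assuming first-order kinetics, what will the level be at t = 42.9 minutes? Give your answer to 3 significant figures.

0.546 pmol/L

Over Δt = 26.8 − 5.58 = 21.22 minutes, the level fell by a factor of 125/5.69 ≈ 21.968.
n = log₂(21.968) ≈ 4.4574 half-lives, so t½ = 21.22/4.4574 ≈ 4.7607 minutes.
From t = 26.8 to t = 42.9: 5.69 × (1/2)^((42.9−26.8)/4.7607) ≈ 0.54584 pmol/L.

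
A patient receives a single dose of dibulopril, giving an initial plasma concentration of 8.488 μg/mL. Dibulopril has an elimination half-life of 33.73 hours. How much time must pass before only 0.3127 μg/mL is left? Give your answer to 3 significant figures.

161 hours

Fraction remaining = 0.3127/8.488 ≈ 0.03684.
n = log₂(8.488/0.3127) = ln(27.144)/ln 2 ≈ 4.7626 half-lives.
t = n × t½ = 4.7626 × 33.73 ≈ 160.64 hours.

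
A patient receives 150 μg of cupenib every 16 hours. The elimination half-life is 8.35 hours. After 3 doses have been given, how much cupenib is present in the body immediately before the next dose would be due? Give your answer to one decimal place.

The 3 doses were given 48, 32, 16 hours ago.
Total = 150·(1/2)^(48/8.35) + 150·(1/2)^(32/8.35) + 150·(1/2)^(16/8.35)
      = 2.7901 + 10.53 + 39.744 ≈ 53.064 μg.

53.1 μg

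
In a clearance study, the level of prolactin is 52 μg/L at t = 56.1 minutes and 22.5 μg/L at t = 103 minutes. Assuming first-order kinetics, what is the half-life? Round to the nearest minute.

Over Δt = 103 − 56.1 = 46.9 minutes, the level fell by a factor of 52/22.5 ≈ 2.3111.
n = log₂(2.3111) ≈ 1.2086 half-lives, so t½ = 46.9/1.2086 ≈ 38.806 minutes.

39 minutes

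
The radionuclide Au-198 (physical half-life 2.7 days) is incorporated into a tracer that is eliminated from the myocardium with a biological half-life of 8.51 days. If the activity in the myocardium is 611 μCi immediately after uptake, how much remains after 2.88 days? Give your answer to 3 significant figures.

1/t_eff = 1/t_phys + 1/t_biol = 1/2.7 + 1/8.51 = 0.48788 per day.
t_eff = 2.7 × 8.51 / (2.7 + 8.51) ≈ 2.0497 days.
Remaining = 611 × (1/2)^(2.88/2.0497) = 611 × (1/2)^1.4051 ≈ 230.71 μCi.

231 μCi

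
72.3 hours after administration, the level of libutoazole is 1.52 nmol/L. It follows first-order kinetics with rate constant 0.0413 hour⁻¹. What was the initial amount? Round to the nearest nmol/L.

30 nmol/L

t½ = ln 2 / k = 0.69315 / 0.0413 ≈ 16.783 hours.
Number of half-lives elapsed: n = 72.3/16.783 ≈ 4.3079.
A₀ = A × 2^n = 1.52 × 2^4.3079 = 1.52 × 19.806 ≈ 30.105 nmol/L.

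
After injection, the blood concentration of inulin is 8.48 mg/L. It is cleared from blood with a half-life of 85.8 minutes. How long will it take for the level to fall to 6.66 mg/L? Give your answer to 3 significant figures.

29.9 minutes

Fraction remaining = 6.66/8.48 ≈ 0.78538.
n = log₂(8.48/6.66) = ln(1.2733)/ln 2 ≈ 0.34854 half-lives.
t = n × t½ = 0.34854 × 85.8 ≈ 29.905 minutes.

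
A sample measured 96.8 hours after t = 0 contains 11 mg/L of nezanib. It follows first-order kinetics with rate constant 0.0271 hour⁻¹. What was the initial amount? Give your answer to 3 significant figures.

152 mg/L

t½ = ln 2 / λ = 0.69315 / 0.0271 ≈ 25.577 hours.
Number of half-lives elapsed: n = 96.8/25.577 ≈ 3.7846.
A₀ = A × 2^n = 11 × 2^3.7846 = 11 × 13.781 ≈ 151.59 mg/L.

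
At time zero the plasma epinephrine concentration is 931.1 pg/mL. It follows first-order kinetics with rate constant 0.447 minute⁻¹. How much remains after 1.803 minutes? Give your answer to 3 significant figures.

416 pg/mL

t½ = ln 2 / k = 0.69315 / 0.447 ≈ 1.5507 minutes.
Number of half-lives: n = 1.803/1.5507 ≈ 1.1627.
Remaining = 931.1 × (1/2)^1.1627 = 931.1 × 0.44667 ≈ 415.89 pg/mL.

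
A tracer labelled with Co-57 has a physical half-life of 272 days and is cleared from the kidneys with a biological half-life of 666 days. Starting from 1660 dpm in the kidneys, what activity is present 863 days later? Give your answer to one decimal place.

75.0 dpm

1/t_eff = 1/t_phys + 1/t_biol = 1/272 + 1/666 = 0.005178 per day.
t_eff = 272 × 666 / (272 + 666) ≈ 193.13 days.
Remaining = 1660 × (1/2)^(863/193.13) = 1660 × (1/2)^4.4686 ≈ 74.977 dpm.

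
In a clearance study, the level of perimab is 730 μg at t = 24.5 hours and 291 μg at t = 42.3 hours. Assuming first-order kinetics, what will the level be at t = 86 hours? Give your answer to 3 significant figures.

Over Δt = 42.3 − 24.5 = 17.8 hours, the level fell by a factor of 730/291 ≈ 2.5086.
n = log₂(2.5086) ≈ 1.3269 half-lives, so t½ = 17.8/1.3269 ≈ 13.415 hours.
From t = 42.3 to t = 86: 291 × (1/2)^((86−42.3)/13.415) ≈ 30.428 μg.

30.4 μg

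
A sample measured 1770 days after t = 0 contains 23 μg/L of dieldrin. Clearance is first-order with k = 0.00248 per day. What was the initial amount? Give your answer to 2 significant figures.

1900 μg/L

t½ = ln 2 / k = 0.69315 / 0.00248 ≈ 279.49 days.
Number of half-lives elapsed: n = 1770/279.49 ≈ 6.3329.
A₀ = A × 2^n = 23 × 2^6.3329 = 23 × 80.608 ≈ 1854 μg/L.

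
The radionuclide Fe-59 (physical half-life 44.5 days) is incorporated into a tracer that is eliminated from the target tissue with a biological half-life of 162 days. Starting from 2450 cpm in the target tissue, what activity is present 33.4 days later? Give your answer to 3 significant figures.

1/t_eff = 1/t_phys + 1/t_biol = 1/44.5 + 1/162 = 0.028645 per day.
t_eff = 44.5 × 162 / (44.5 + 162) ≈ 34.91 days.
Remaining = 2450 × (1/2)^(33.4/34.91) = 2450 × (1/2)^0.95673 ≈ 1262.3 cpm.

1260 cpm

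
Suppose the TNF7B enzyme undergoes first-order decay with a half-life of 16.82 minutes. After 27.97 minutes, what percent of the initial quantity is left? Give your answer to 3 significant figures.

n = 27.97/16.82 ≈ 1.6629 half-lives.
Fraction remaining = (1/2)^1.6629 ≈ 0.3158, i.e. 31.58%.

31.6%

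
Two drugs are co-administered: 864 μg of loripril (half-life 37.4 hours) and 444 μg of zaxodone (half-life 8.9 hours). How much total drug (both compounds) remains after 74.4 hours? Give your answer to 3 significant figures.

219 μg

loripril: 864 × (1/2)^(74.4/37.4) = 864 × (1/2)^1.9893 ≈ 217.61 μg.
zaxodone: 444 × (1/2)^(74.4/8.9) = 444 × (1/2)^8.3596 ≈ 1.3518 μg.
Total = 217.61 + 1.3518 ≈ 218.96 μg.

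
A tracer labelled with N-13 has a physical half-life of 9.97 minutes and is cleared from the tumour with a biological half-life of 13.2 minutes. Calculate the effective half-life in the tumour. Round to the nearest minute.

6 minutes

1/t_eff = 1/t_phys + 1/t_biol = 1/9.97 + 1/13.2 = 0.17606 per minute.
t_eff = 9.97 × 13.2 / (9.97 + 13.2) ≈ 5.6799 minutes.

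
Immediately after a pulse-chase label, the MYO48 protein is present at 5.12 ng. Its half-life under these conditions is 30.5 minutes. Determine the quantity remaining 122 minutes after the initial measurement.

Elapsed time is 4 half-lives (122/30.5).
Each half-life halves the amount: 5.12 × (1/2)^4 = 5.12/16 = 0.32 ng.

0.32 ng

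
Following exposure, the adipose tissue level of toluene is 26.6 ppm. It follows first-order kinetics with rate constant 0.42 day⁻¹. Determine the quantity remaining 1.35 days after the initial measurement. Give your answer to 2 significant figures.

15 ppm

t½ = ln 2 / k = 0.69315 / 0.42 ≈ 1.6504 days.
Number of half-lives: n = 1.35/1.6504 ≈ 0.81801.
Remaining = 26.6 × (1/2)^0.81801 = 26.6 × 0.56722 ≈ 15.088 ppm.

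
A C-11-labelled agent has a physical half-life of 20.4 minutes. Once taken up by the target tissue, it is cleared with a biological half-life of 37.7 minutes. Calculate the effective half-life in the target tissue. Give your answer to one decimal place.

13.2 minutes

1/t_eff = 1/t_phys + 1/t_biol = 1/20.4 + 1/37.7 = 0.075545 per minute.
t_eff = 20.4 × 37.7 / (20.4 + 37.7) ≈ 13.237 minutes.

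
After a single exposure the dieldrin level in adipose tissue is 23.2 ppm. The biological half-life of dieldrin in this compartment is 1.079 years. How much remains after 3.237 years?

Elapsed time is 3 half-lives (3.237/1.079).
Each half-life halves the amount: 23.2 × (1/2)^3 = 23.2/8 = 2.9 ppm.

2.9 ppm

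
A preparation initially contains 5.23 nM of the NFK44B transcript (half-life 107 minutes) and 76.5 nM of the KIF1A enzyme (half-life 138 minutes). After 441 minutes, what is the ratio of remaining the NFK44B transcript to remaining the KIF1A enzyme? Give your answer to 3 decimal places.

NFK44B transcript: 5.23 × (1/2)^(441/107) = 5.23 × (1/2)^4.1215 ≈ 0.30047 nM.
KIF1A enzyme: 76.5 × (1/2)^(441/138) = 76.5 × (1/2)^3.1957 ≈ 8.3498 nM.
Ratio ≈ 0.30047 / 8.3498 ≈ 0.035986.

0.036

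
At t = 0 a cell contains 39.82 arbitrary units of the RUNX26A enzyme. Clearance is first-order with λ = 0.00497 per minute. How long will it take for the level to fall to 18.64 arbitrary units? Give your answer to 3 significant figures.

153 minutes

t½ = ln 2 / λ = 0.69315 / 0.00497 ≈ 139.47 minutes.
Fraction remaining = 18.64/39.82 ≈ 0.46811.
n = log₂(39.82/18.64) = ln(2.1363)/ln 2 ≈ 1.0951 half-lives.
t = n × t½ = 1.0951 × 139.47 ≈ 152.73 minutes.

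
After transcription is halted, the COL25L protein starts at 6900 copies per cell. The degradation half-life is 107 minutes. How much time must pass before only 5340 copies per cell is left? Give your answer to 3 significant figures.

39.6 minutes

Fraction remaining = 5340/6900 ≈ 0.77391.
n = log₂(6900/5340) = ln(1.2921)/ln 2 ≈ 0.36976 half-lives.
t = n × t½ = 0.36976 × 107 ≈ 39.564 minutes.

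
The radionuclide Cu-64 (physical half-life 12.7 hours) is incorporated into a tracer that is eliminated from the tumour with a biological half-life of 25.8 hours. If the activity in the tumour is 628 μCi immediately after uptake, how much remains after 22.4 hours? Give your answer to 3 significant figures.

1/t_eff = 1/t_phys + 1/t_biol = 1/12.7 + 1/25.8 = 0.1175 per hour.
t_eff = 12.7 × 25.8 / (12.7 + 25.8) ≈ 8.5106 hours.
Remaining = 628 × (1/2)^(22.4/8.5106) = 628 × (1/2)^2.632 ≈ 101.31 μCi.

101 μCi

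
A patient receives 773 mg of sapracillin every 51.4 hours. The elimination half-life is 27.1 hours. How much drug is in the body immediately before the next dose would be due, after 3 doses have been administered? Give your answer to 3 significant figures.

278 mg

The 3 doses were given 154.2, 102.8, 51.4 hours ago.
Total = 773·(1/2)^(154.2/27.1) + 773·(1/2)^(102.8/27.1) + 773·(1/2)^(51.4/27.1)
      = 14.973 + 55.753 + 207.6 ≈ 278.32 mg.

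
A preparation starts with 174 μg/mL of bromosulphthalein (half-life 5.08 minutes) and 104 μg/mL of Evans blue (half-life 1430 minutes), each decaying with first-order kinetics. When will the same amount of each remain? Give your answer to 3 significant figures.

Set 174·(1/2)^(t/5.08) = 104·(1/2)^(t/1430).
Taking log₂: log₂(174/104) = t·(1/5.08 − 1/1430).
log₂(1.6731) = 0.7425; 1/5.08 − 1/1430 = 0.19615.
t = 0.7425 / 0.19615 ≈ 3.7854 minutes.

3.79 minutes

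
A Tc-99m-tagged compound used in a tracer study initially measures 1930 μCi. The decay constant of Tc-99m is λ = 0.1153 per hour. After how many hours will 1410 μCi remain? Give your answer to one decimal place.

t½ = ln 2 / λ = 0.69315 / 0.1153 ≈ 6.0117 hours.
Fraction remaining = 1410/1930 ≈ 0.73057.
n = log₂(1930/1410) = ln(1.3688)/ln 2 ≈ 0.45291 half-lives.
t = n × t½ = 0.45291 × 6.0117 ≈ 2.7227 hours.

2.7 hours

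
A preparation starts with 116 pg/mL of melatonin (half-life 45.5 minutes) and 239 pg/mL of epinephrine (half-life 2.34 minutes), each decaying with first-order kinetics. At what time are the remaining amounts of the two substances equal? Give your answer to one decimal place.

Set 116·(1/2)^(t/45.5) = 239·(1/2)^(t/2.34).
Taking log₂: log₂(116/239) = t·(1/45.5 − 1/2.34).
log₂(0.48536) = -1.0429; 1/45.5 − 1/2.34 = -0.40537.
t = -1.0429 / -0.40537 ≈ 2.5727 minutes.

2.6 minutes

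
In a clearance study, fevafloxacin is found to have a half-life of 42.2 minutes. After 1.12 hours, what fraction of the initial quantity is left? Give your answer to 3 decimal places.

1.12 hours = 67.2 minutes.
n = 67.2/42.2 ≈ 1.5924 half-lives.
Fraction remaining = (1/2)^1.5924 ≈ 0.33162.

0.332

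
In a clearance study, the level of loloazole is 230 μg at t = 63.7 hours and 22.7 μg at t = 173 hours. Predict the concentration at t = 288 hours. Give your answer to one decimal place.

Over Δt = 173 − 63.7 = 109.3 hours, the level fell by a factor of 230/22.7 ≈ 10.132.
n = log₂(10.132) ≈ 3.3409 half-lives, so t½ = 109.3/3.3409 ≈ 32.716 hours.
From t = 173 to t = 288: 22.7 × (1/2)^((288−173)/32.716) ≈ 1.9855 μg.

2.0 μg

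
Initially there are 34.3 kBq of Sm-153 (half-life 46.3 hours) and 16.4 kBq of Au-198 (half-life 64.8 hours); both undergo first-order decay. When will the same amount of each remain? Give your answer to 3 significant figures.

Set 34.3·(1/2)^(t/46.3) = 16.4·(1/2)^(t/64.8).
Taking log₂: log₂(34.3/16.4) = t·(1/46.3 − 1/64.8).
log₂(2.0915) = 1.0645; 1/46.3 − 1/64.8 = 0.0061662.
t = 1.0645 / 0.0061662 ≈ 172.64 hours.

173 hours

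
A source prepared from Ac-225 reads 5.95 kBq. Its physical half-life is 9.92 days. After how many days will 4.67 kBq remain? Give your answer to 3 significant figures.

Fraction remaining = 4.67/5.95 ≈ 0.78487.
n = log₂(5.95/4.67) = ln(1.2741)/ln 2 ≈ 0.34947 half-lives.
t = n × t½ = 0.34947 × 9.92 ≈ 3.4667 days.

3.47 days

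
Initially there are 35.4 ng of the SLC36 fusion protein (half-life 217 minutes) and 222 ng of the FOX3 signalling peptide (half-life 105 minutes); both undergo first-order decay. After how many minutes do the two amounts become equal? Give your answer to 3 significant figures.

539 minutes

Set 35.4·(1/2)^(t/217) = 222·(1/2)^(t/105).
Taking log₂: log₂(35.4/222) = t·(1/217 − 1/105).
log₂(0.15946) = -2.6487; 1/217 − 1/105 = -0.0049155.
t = -2.6487 / -0.0049155 ≈ 538.85 minutes.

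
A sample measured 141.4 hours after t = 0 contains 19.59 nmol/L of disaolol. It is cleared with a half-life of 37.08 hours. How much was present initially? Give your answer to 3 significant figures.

Number of half-lives elapsed: n = 141.4/37.08 ≈ 3.8134.
A₀ = A × 2^n = 19.59 × 2^3.8134 = 19.59 × 14.059 ≈ 275.41 nmol/L.

275 nmol/L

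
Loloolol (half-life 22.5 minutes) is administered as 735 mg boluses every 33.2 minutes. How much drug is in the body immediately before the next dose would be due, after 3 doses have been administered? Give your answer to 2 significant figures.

390 mg

The 3 doses were given 99.6, 66.4, 33.2 minutes ago.
Total = 735·(1/2)^(99.6/22.5) + 735·(1/2)^(66.4/22.5) + 735·(1/2)^(33.2/22.5)
      = 34.177 + 95.042 + 264.3 ≈ 393.52 mg.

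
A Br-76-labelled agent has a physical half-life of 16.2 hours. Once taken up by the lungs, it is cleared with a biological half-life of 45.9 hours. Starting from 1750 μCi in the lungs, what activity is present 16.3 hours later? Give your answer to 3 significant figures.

1/t_eff = 1/t_phys + 1/t_biol = 1/16.2 + 1/45.9 = 0.083515 per hour.
t_eff = 16.2 × 45.9 / (16.2 + 45.9) ≈ 11.974 hours.
Remaining = 1750 × (1/2)^(16.3/11.974) = 1750 × (1/2)^1.3613 ≈ 681.16 μCi.

681 μCi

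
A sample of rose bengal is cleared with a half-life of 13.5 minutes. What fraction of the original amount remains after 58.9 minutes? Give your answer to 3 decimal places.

0.049

n = 58.9/13.5 ≈ 4.363 half-lives.
Fraction remaining = (1/2)^4.363 ≈ 0.048598.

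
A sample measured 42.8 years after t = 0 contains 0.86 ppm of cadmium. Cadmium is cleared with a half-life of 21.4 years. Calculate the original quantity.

Number of half-lives elapsed: n = 42.8/21.4 ≈ 2.
A₀ = A × 2^n = 0.86 × 2^2 = 0.86 × 4 ≈ 3.44 ppm.

3.44 ppm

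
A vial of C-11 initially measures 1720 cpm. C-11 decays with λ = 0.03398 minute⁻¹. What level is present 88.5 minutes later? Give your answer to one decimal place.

85.0 cpm

t½ = ln 2 / λ = 0.69315 / 0.03398 ≈ 20.399 minutes.
Number of half-lives: n = 88.5/20.399 ≈ 4.3385.
Remaining = 1720 × (1/2)^4.3385 = 1720 × 0.049428 ≈ 85.017 cpm.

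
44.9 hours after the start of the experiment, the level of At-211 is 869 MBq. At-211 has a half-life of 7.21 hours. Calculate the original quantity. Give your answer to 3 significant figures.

65100 MBq

Number of half-lives elapsed: n = 44.9/7.21 ≈ 6.2275.
A₀ = A × 2^n = 869 × 2^6.2275 = 869 × 74.929 ≈ 65114 MBq.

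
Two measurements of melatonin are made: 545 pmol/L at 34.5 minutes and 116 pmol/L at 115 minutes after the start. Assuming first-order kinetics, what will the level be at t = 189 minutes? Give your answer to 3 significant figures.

Over Δt = 115 − 34.5 = 80.5 minutes, the level fell by a factor of 545/116 ≈ 4.6983.
n = log₂(4.6983) ≈ 2.2321 half-lives, so t½ = 80.5/2.2321 ≈ 36.064 minutes.
From t = 115 to t = 189: 116 × (1/2)^((189−115)/36.064) ≈ 27.975 pmol/L.

28.0 pmol/L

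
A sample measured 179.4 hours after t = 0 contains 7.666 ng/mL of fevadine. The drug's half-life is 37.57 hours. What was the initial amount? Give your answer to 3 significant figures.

Number of half-lives elapsed: n = 179.4/37.57 ≈ 4.7751.
A₀ = A × 2^n = 7.666 × 2^4.7751 = 7.666 × 27.381 ≈ 209.9 ng/mL.

210 ng/mL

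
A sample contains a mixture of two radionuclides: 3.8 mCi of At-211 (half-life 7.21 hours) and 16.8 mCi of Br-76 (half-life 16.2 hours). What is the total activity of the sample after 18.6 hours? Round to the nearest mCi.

At-211: 3.8 × (1/2)^(18.6/7.21) = 3.8 × (1/2)^2.5798 ≈ 0.63563 mCi.
Br-76: 16.8 × (1/2)^(18.6/16.2) = 16.8 × (1/2)^1.1481 ≈ 7.5802 mCi.
Total = 0.63563 + 7.5802 ≈ 8.2159 mCi.

8 mCi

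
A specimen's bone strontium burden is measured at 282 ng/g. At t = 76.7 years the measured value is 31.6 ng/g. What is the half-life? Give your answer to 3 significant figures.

A/A₀ = 31.6/282 ≈ 0.11206.
n = log₂(8.9241) ≈ 3.1577 half-lives elapsed in 76.7 years.
t½ = 76.7/3.1577 ≈ 24.29 years.

24.3 years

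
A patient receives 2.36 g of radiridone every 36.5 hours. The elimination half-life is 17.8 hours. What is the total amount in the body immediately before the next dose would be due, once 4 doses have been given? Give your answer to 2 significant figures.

The 4 doses were given 146, 109.5, 73, 36.5 hours ago.
Total = 2.36·(1/2)^(146/17.8) + 2.36·(1/2)^(109.5/17.8) + 2.36·(1/2)^(73/17.8) + 2.36·(1/2)^(36.5/17.8)
      = 0.0080129 + 0.033195 + 0.13752 + 0.56968 ≈ 0.7484 g.

0.75 g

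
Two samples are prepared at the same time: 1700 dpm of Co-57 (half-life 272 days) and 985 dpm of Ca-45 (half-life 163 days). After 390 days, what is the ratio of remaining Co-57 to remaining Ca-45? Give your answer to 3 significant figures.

3.35

Co-57: 1700 × (1/2)^(390/272) = 1700 × (1/2)^1.4338 ≈ 629.25 dpm.
Ca-45: 985 × (1/2)^(390/163) = 985 × (1/2)^2.3926 ≈ 187.58 dpm.
Ratio ≈ 629.25 / 187.58 ≈ 3.3546.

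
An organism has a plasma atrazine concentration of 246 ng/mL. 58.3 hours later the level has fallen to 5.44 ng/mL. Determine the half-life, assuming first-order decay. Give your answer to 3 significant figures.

10.6 hours

A/A₀ = 5.44/246 ≈ 0.022114.
n = log₂(45.221) ≈ 5.4989 half-lives elapsed in 58.3 hours.
t½ = 58.3/5.4989 ≈ 10.602 hours.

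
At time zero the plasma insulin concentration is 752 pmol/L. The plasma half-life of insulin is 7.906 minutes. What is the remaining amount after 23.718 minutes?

Elapsed time is 3 half-lives (23.718/7.906).
Each half-life halves the amount: 752 × (1/2)^3 = 752/8 = 94 pmol/L.

94 pmol/L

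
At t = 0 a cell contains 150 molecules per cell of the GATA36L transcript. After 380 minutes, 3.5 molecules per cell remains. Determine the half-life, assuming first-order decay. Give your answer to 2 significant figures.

70 minutes

A/A₀ = 3.5/150 ≈ 0.023333.
n = log₂(42.857) ≈ 5.4215 half-lives elapsed in 380 minutes.
t½ = 380/5.4215 ≈ 70.092 minutes.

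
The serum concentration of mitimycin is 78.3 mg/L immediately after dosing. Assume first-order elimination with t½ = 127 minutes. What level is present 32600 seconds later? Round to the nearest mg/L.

Convert the elapsed time: 32600 seconds = 543.333 minutes.
Number of half-lives: n = 543.333/127 ≈ 4.2782.
Remaining = 78.3 × (1/2)^4.2782 = 78.3 × 0.051538 ≈ 4.0354 mg/L.

4 mg/L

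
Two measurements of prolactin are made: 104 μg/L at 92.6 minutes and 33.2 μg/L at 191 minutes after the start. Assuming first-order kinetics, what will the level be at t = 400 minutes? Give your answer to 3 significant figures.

Over Δt = 191 − 92.6 = 98.4 minutes, the level fell by a factor of 104/33.2 ≈ 3.1325.
n = log₂(3.1325) ≈ 1.6473 half-lives, so t½ = 98.4/1.6473 ≈ 59.733 minutes.
From t = 191 to t = 400: 33.2 × (1/2)^((400−191)/59.733) ≈ 2.9367 μg/L.

2.94 μg/L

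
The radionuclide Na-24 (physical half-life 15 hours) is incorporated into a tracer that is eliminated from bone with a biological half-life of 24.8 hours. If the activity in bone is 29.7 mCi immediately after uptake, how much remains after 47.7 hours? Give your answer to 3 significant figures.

0.864 mCi

1/t_eff = 1/t_phys + 1/t_biol = 1/15 + 1/24.8 = 0.10699 per hour.
t_eff = 15 × 24.8 / (15 + 24.8) ≈ 9.3467 hours.
Remaining = 29.7 × (1/2)^(47.7/9.3467) = 29.7 × (1/2)^5.1034 ≈ 0.86394 mCi.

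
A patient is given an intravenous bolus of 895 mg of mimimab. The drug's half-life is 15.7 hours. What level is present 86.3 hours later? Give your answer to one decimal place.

Number of half-lives: n = 86.3/15.7 ≈ 5.4968.
Remaining = 895 × (1/2)^5.4968 = 895 × 0.022146 ≈ 19.821 mg.

19.8 mg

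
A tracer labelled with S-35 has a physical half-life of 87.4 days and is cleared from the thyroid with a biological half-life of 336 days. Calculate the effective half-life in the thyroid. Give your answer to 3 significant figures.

1/t_eff = 1/t_phys + 1/t_biol = 1/87.4 + 1/336 = 0.014418 per day.
t_eff = 87.4 × 336 / (87.4 + 336) ≈ 69.359 days.

69.4 days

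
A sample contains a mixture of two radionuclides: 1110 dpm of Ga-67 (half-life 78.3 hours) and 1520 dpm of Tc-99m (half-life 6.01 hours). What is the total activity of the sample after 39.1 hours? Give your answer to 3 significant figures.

Ga-67: 1110 × (1/2)^(39.1/78.3) = 1110 × (1/2)^0.49936 ≈ 785.24 dpm.
Tc-99m: 1520 × (1/2)^(39.1/6.01) = 1520 × (1/2)^6.5058 ≈ 16.726 dpm.
Total = 785.24 + 16.726 ≈ 801.96 dpm.

802 dpm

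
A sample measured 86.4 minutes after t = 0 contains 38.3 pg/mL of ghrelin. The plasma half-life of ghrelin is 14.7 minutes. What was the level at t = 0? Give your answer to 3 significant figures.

2250 pg/mL

Number of half-lives elapsed: n = 86.4/14.7 ≈ 5.8776.
A₀ = A × 2^n = 38.3 × 2^5.8776 = 38.3 × 58.792 ≈ 2251.7 pg/mL.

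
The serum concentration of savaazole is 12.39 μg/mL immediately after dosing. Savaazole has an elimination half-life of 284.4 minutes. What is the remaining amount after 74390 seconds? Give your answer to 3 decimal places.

0.604 μg/mL

Convert the elapsed time: 74390 seconds = 1239.83 minutes.
Number of half-lives: n = 1239.83/284.4 ≈ 4.3595.
Remaining = 12.39 × (1/2)^4.3595 = 12.39 × 0.048716 ≈ 0.60359 μg/mL.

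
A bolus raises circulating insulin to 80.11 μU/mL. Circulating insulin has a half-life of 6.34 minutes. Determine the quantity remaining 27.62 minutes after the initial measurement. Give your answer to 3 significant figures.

3.91 μU/mL

Number of half-lives: n = 27.62/6.34 ≈ 4.3565.
Remaining = 80.11 × (1/2)^4.3565 = 80.11 × 0.048817 ≈ 3.9107 μU/mL.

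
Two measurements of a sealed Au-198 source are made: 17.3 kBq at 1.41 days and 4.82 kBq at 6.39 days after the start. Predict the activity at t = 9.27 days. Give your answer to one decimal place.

Over Δt = 6.39 − 1.41 = 4.98 days, the level fell by a factor of 17.3/4.82 ≈ 3.5892.
n = log₂(3.5892) ≈ 1.8437 half-lives, so t½ = 4.98/1.8437 ≈ 2.7011 days.
From t = 6.39 to t = 9.27: 4.82 × (1/2)^((9.27−6.39)/2.7011) ≈ 2.3019 kBq.

2.3 kBq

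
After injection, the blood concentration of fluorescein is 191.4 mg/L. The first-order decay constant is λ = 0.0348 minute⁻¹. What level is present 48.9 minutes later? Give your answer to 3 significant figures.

t½ = ln 2 / λ = 0.69315 / 0.0348 ≈ 19.918 minutes.
Number of half-lives: n = 48.9/19.918 ≈ 2.4551.
Remaining = 191.4 × (1/2)^2.4551 = 191.4 × 0.18237 ≈ 34.906 mg/L.

34.9 mg/L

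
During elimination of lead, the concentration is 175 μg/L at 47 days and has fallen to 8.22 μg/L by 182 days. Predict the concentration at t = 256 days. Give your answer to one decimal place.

Over Δt = 182 − 47 = 135 days, the level fell by a factor of 175/8.22 ≈ 21.29.
n = log₂(21.29) ≈ 4.4121 half-lives, so t½ = 135/4.4121 ≈ 30.598 days.
From t = 182 to t = 256: 8.22 × (1/2)^((256−182)/30.598) ≈ 1.5376 μg/L.

1.5 μg/L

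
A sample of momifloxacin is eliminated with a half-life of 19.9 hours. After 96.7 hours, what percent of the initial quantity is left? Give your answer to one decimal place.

n = 96.7/19.9 ≈ 4.8593 half-lives.
Fraction remaining = (1/2)^4.8593 ≈ 0.034451, i.e. 3.4451%.

3.4%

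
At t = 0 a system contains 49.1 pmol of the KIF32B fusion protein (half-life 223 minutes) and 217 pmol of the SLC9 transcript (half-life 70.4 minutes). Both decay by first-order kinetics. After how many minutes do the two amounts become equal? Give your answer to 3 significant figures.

Set 49.1·(1/2)^(t/223) = 217·(1/2)^(t/70.4).
Taking log₂: log₂(49.1/217) = t·(1/223 − 1/70.4).
log₂(0.22627) = -2.1439; 1/223 − 1/70.4 = -0.0097202.
t = -2.1439 / -0.0097202 ≈ 220.56 minutes.

221 minutes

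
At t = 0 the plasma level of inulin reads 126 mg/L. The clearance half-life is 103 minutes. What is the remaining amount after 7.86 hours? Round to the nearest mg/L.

Convert the elapsed time: 7.86 hours = 471.6 minutes.
Number of half-lives: n = 471.6/103 ≈ 4.5786.
Remaining = 126 × (1/2)^4.5786 = 126 × 0.04185 ≈ 5.2731 mg/L.

5 mg/L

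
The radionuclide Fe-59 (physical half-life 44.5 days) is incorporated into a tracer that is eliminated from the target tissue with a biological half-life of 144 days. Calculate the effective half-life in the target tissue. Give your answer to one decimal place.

1/t_eff = 1/t_phys + 1/t_biol = 1/44.5 + 1/144 = 0.029416 per day.
t_eff = 44.5 × 144 / (44.5 + 144) ≈ 33.995 days.

34.0 days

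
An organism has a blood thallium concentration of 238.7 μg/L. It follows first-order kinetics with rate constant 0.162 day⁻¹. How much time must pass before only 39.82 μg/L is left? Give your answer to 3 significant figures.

11.1 days

t½ = ln 2 / λ = 0.69315 / 0.162 ≈ 4.2787 days.
Fraction remaining = 39.82/238.7 ≈ 0.16682.
n = log₂(238.7/39.82) = ln(5.9945)/ln 2 ≈ 2.5836 half-lives.
t = n × t½ = 2.5836 × 4.2787 ≈ 11.055 days.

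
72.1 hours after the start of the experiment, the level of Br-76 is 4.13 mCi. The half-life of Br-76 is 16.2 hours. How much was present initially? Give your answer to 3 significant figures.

Number of half-lives elapsed: n = 72.1/16.2 ≈ 4.4506.
A₀ = A × 2^n = 4.13 × 2^4.4506 = 4.13 × 21.866 ≈ 90.307 mCi.

90.3 mCi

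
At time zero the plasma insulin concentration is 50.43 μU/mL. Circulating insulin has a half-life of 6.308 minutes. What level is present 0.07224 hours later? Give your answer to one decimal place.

31.3 μU/mL

Convert the elapsed time: 0.07224 hours = 4.3344 minutes.
Number of half-lives: n = 4.3344/6.308 ≈ 0.68713.
Remaining = 50.43 × (1/2)^0.68713 = 50.43 × 0.62109 ≈ 31.322 μU/mL.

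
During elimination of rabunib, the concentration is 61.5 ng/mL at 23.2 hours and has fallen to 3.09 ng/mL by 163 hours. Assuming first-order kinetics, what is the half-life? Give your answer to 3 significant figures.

Over Δt = 163 − 23.2 = 139.8 hours, the level fell by a factor of 61.5/3.09 ≈ 19.903.
n = log₂(19.903) ≈ 4.3149 half-lives, so t½ = 139.8/4.3149 ≈ 32.399 hours.

32.4 hours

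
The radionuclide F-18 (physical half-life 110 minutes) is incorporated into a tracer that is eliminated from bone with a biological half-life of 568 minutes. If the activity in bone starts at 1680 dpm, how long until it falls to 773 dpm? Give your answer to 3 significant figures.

1/t_eff = 1/t_phys + 1/t_biol = 1/110 + 1/568 = 0.010851 per minute.
t_eff = 110 × 568 / (110 + 568) ≈ 92.153 minutes.
n = log₂(1680/773) ≈ 1.1199; t = 1.1199 × 92.153 ≈ 103.2 minutes.

103 minutes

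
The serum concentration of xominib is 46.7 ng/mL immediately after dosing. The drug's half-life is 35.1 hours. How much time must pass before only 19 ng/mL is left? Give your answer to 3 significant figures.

Fraction remaining = 19/46.7 ≈ 0.40685.
n = log₂(46.7/19) = ln(2.4579)/ln 2 ≈ 1.2974 half-lives.
t = n × t½ = 1.2974 × 35.1 ≈ 45.54 hours.

45.5 hours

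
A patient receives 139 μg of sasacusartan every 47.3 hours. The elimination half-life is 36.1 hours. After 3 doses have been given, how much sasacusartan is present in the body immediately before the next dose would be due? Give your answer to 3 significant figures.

87.8 μg

The 3 doses were given 141.9, 94.6, 47.3 hours ago.
Total = 139·(1/2)^(141.9/36.1) + 139·(1/2)^(94.6/36.1) + 139·(1/2)^(47.3/36.1)
      = 9.1147 + 22.603 + 56.052 ≈ 87.77 μg.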